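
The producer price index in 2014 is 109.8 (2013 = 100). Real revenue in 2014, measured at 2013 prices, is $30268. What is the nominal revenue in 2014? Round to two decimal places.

Nominal = Real × (Index/100) = 30268 × (109.8/100)
        = 30268 × 1.098 = 33234.2640

33234.26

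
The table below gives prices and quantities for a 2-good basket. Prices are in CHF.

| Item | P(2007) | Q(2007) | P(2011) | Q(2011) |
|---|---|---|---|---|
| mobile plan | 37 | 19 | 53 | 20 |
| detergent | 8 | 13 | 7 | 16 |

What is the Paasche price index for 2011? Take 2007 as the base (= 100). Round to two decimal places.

135.02

Paasche price index uses current-period quantities as weights.
ΣP(2011)·Q(2011) = 53×20 + 7×16 = 1060 + 112 = 1172
ΣP(2007)·Q(2011) = 37×20 + 8×16 = 740 + 128 = 868
Index = 1172 / 868 × 100 = 135.0230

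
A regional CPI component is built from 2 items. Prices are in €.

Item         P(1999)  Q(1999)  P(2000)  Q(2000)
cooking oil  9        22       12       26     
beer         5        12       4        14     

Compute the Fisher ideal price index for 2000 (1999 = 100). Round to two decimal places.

Laspeyres component (base-period weights):
ΣP(2000)Q(1999) = 12×22 + 4×12 = 264 + 48 = 312
ΣP(1999)Q(1999) = 9×22 + 5×12 = 198 + 60 = 258
L = 312 / 258 × 100 = 120.9302
Paasche component (current-period weights):
ΣP(2000)Q(2000) = 12×26 + 4×14 = 312 + 56 = 368
ΣP(1999)Q(2000) = 9×26 + 5×14 = 234 + 70 = 304
P = 368 / 304 × 100 = 121.0526
Fisher = √(L × P) = √(120.9302 × 121.0526) = 120.9914

120.99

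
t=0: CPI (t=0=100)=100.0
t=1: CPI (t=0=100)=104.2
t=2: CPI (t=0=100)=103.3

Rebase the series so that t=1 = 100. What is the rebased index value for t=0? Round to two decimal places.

95.97

Rebased(t=0) = 100.0 / 104.2 × 100 = 95.9693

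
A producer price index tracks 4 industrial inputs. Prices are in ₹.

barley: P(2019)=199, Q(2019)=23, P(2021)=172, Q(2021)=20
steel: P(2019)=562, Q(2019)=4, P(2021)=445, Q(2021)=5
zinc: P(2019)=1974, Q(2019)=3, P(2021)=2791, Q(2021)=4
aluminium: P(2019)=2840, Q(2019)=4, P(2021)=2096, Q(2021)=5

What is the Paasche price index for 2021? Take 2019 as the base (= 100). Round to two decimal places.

94.54

Paasche price index uses current-period quantities as weights.
ΣP(2021)·Q(2021) = 172×20 + 445×5 + 2791×4 + 2096×5 = 3440 + 2225 + 11164 + 10480 = 27309
ΣP(2019)·Q(2021) = 199×20 + 562×5 + 1974×4 + 2840×5 = 3980 + 2810 + 7896 + 14200 = 28886
Index = 27309 / 28886 × 100 = 94.5406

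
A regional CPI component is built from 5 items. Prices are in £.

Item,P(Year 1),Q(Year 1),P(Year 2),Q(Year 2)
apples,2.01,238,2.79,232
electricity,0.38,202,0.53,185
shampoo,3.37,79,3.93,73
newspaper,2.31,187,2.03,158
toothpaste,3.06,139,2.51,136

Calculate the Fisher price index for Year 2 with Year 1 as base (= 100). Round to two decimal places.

Laspeyres component (base-period weights):
ΣP(Year 2)Q(Year 1) = 2.79×238 + 0.53×202 + 3.93×79 + 2.03×187 + 2.51×139 = 664.02 + 107.06 + 310.47 + 379.61 + 348.89 = 1810.05
ΣP(Year 1)Q(Year 1) = 2.01×238 + 0.38×202 + 3.37×79 + 2.31×187 + 3.06×139 = 478.38 + 76.76 + 266.23 + 431.97 + 425.34 = 1678.68
L = 1810.05 / 1678.68 × 100 = 107.8258
Paasche component (current-period weights):
ΣP(Year 2)Q(Year 2) = 2.79×232 + 0.53×185 + 3.93×73 + 2.03×158 + 2.51×136 = 647.28 + 98.05 + 286.89 + 320.74 + 341.36 = 1694.32
ΣP(Year 1)Q(Year 2) = 2.01×232 + 0.38×185 + 3.37×73 + 2.31×158 + 3.06×136 = 466.32 + 70.3 + 246.01 + 364.98 + 416.16 = 1563.77
P = 1694.32 / 1563.77 × 100 = 108.3484
Fisher = √(L × P) = √(107.8258 × 108.3484) = 108.0868

108.09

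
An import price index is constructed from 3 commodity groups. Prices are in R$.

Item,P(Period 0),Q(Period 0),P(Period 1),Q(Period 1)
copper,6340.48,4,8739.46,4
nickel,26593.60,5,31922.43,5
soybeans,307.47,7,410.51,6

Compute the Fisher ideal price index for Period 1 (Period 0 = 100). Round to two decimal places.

Laspeyres component (base-period weights):
ΣP(Period 1)Q(Period 0) = 8739.46×4 + 31922.43×5 + 410.51×7 = 34957.84 + 159612.15 + 2873.57 = 197443.56
ΣP(Period 0)Q(Period 0) = 6340.48×4 + 26593.60×5 + 307.47×7 = 25361.92 + 132968 + 2152.29 = 160482.21
L = 197443.56 / 160482.21 × 100 = 123.0314
Paasche component (current-period weights):
ΣP(Period 1)Q(Period 1) = 8739.46×4 + 31922.43×5 + 410.51×6 = 34957.84 + 159612.15 + 2463.06 = 197033.05
ΣP(Period 0)Q(Period 1) = 6340.48×4 + 26593.60×5 + 307.47×6 = 25361.92 + 132968 + 1844.82 = 160174.74
P = 197033.05 / 160174.74 × 100 = 123.0113
Fisher = √(L × P) = √(123.0314 × 123.0113) = 123.0214

123.02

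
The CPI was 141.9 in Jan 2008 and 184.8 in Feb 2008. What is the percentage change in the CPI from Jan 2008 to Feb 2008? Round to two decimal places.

30.23%

Change = (184.8 − 141.9) / 141.9 × 100
       = 42.9 / 141.9 × 100 = 30.2326%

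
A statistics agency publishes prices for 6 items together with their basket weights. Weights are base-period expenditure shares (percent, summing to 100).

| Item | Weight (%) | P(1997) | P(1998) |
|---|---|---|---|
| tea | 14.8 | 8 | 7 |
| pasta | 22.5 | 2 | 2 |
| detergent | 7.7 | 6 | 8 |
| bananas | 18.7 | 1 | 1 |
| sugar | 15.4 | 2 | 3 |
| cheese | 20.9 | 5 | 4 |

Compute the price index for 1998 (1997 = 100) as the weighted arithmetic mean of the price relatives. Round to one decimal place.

tea: 14.8 × (7/8) = 14.8 × 0.875000 = 12.9500
pasta: 22.5 × (2/2) = 22.5 × 1.000000 = 22.5000
detergent: 7.7 × (8/6) = 7.7 × 1.333333 = 10.2667
bananas: 18.7 × (1/1) = 18.7 × 1.000000 = 18.7000
sugar: 15.4 × (3/2) = 15.4 × 1.500000 = 23.1000
cheese: 20.9 × (4/5) = 20.9 × 0.800000 = 16.7200
Index = Σ wᵢ·(p₁ᵢ/p₀ᵢ) = 12.9500 + 22.5000 + 10.2667 + 18.7000 + 23.1000 + 16.7200 = 104.2367

104.2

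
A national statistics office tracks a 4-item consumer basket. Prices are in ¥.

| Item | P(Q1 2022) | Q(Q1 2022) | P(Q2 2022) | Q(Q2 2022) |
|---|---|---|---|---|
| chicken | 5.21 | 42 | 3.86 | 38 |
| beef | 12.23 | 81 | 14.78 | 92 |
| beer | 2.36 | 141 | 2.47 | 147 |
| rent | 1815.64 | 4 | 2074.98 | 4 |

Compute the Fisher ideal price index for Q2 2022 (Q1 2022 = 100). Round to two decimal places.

Laspeyres component (base-period weights):
ΣP(Q2 2022)Q(Q1 2022) = 3.86×42 + 14.78×81 + 2.47×141 + 2074.98×4 = 162.12 + 1197.18 + 348.27 + 8299.92 = 10007.49
ΣP(Q1 2022)Q(Q1 2022) = 5.21×42 + 12.23×81 + 2.36×141 + 1815.64×4 = 218.82 + 990.63 + 332.76 + 7262.56 = 8804.77
L = 10007.49 / 8804.77 × 100 = 113.6599
Paasche component (current-period weights):
ΣP(Q2 2022)Q(Q2 2022) = 3.86×38 + 14.78×92 + 2.47×147 + 2074.98×4 = 146.68 + 1359.76 + 363.09 + 8299.92 = 10169.45
ΣP(Q1 2022)Q(Q2 2022) = 5.21×38 + 12.23×92 + 2.36×147 + 1815.64×4 = 197.98 + 1125.16 + 346.92 + 7262.56 = 8932.62
P = 10169.45 / 8932.62 × 100 = 113.8462
Fisher = √(L × P) = √(113.6599 × 113.8462) = 113.7530

113.75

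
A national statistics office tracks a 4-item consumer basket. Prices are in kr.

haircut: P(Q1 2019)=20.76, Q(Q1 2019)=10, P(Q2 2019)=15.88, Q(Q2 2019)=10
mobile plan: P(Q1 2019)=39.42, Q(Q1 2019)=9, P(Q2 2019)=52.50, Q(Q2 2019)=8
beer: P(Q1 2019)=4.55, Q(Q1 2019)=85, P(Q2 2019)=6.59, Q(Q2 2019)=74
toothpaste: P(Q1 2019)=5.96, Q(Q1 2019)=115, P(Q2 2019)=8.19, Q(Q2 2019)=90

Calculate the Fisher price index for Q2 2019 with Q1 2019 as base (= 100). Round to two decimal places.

Laspeyres component (base-period weights):
ΣP(Q2 2019)Q(Q1 2019) = 15.88×10 + 52.50×9 + 6.59×85 + 8.19×115 = 158.8 + 472.5 + 560.15 + 941.85 = 2133.3
ΣP(Q1 2019)Q(Q1 2019) = 20.76×10 + 39.42×9 + 4.55×85 + 5.96×115 = 207.6 + 354.78 + 386.75 + 685.4 = 1634.53
L = 2133.3 / 1634.53 × 100 = 130.5146
Paasche component (current-period weights):
ΣP(Q2 2019)Q(Q2 2019) = 15.88×10 + 52.50×8 + 6.59×74 + 8.19×90 = 158.8 + 420 + 487.66 + 737.1 = 1803.56
ΣP(Q1 2019)Q(Q2 2019) = 20.76×10 + 39.42×8 + 4.55×74 + 5.96×90 = 207.6 + 315.36 + 336.7 + 536.4 = 1396.06
P = 1803.56 / 1396.06 × 100 = 129.1893
Fisher = √(L × P) = √(130.5146 × 129.1893) = 129.8502

129.85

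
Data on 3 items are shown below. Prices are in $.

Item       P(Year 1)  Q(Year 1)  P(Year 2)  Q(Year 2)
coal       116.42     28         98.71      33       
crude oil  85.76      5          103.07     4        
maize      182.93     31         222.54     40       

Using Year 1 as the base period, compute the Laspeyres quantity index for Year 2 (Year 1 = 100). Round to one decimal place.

122.9

Laspeyres quantity index uses base-period prices as weights.
ΣP(Year 1)·Q(Year 2) = 116.42×33 + 85.76×4 + 182.93×40 = 3841.86 + 343.04 + 7317.2 = 11502.1
ΣP(Year 1)·Q(Year 1) = 116.42×28 + 85.76×5 + 182.93×31 = 3259.76 + 428.8 + 5670.83 = 9359.39
Index = 11502.1 / 9359.39 × 100 = 122.8937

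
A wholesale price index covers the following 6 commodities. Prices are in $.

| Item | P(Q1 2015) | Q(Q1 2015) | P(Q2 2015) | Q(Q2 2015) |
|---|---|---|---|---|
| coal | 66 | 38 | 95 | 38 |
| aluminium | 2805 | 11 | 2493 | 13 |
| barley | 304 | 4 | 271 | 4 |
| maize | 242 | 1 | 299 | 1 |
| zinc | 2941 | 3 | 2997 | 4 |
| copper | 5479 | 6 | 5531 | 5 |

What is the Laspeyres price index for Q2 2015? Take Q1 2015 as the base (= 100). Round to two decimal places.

Laspeyres price index uses base-period quantities as weights.
ΣP(Q2 2015)·Q(Q1 2015) = 95×38 + 2493×11 + 271×4 + 299×1 + 2997×3 + 5531×6 = 3610 + 27423 + 1084 + 299 + 8991 + 33186 = 74593
ΣP(Q1 2015)·Q(Q1 2015) = 66×38 + 2805×11 + 304×4 + 242×1 + 2941×3 + 5479×6 = 2508 + 30855 + 1216 + 242 + 8823 + 32874 = 76518
Index = 74593 / 76518 × 100 = 97.4843

97.48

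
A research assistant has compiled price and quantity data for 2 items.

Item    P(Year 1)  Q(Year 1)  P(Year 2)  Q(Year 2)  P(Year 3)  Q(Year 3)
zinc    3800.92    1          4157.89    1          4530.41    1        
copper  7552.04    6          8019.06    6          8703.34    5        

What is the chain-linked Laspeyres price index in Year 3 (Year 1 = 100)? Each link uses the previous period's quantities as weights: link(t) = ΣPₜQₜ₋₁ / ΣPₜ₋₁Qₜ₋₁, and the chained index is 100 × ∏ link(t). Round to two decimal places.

115.55

Link Year 1→Year 2:
ΣP(Year 2)Q(Year 1) = 4157.89×1 + 8019.06×6 = 4157.89 + 48114.36 = 52272.25
ΣP(Year 1)Q(Year 1) = 3800.92×1 + 7552.04×6 = 3800.92 + 45312.24 = 49113.16
link = 52272.25/49113.16 = 1.064323
Link Year 2→Year 3:
ΣP(Year 3)Q(Year 2) = 4530.41×1 + 8703.34×6 = 4530.41 + 52220.04 = 56750.45
ΣP(Year 2)Q(Year 2) = 4157.89×1 + 8019.06×6 = 4157.89 + 48114.36 = 52272.25
link = 56750.45/52272.25 = 1.085671
Chained index = 100 × 1.064323 × 1.085671 = 115.5504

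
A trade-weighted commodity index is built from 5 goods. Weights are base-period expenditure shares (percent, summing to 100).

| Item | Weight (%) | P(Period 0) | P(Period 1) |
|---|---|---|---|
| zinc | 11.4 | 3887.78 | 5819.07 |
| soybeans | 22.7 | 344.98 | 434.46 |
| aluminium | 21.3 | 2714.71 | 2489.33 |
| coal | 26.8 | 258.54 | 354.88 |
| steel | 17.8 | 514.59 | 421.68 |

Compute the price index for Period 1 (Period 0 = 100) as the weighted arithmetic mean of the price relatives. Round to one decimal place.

116.6

zinc: 11.4 × (5819.07/3887.78) = 11.4 × 1.496759 = 17.0631
soybeans: 22.7 × (434.46/344.98) = 22.7 × 1.259377 = 28.5879
aluminium: 21.3 × (2489.33/2714.71) = 21.3 × 0.916978 = 19.5316
coal: 26.8 × (354.88/258.54) = 26.8 × 1.372631 = 36.7865
steel: 17.8 × (421.68/514.59) = 17.8 × 0.819448 = 14.5862
Index = Σ wᵢ·(p₁ᵢ/p₀ᵢ) = 17.0631 + 28.5879 + 19.5316 + 36.7865 + 14.5862 = 116.5552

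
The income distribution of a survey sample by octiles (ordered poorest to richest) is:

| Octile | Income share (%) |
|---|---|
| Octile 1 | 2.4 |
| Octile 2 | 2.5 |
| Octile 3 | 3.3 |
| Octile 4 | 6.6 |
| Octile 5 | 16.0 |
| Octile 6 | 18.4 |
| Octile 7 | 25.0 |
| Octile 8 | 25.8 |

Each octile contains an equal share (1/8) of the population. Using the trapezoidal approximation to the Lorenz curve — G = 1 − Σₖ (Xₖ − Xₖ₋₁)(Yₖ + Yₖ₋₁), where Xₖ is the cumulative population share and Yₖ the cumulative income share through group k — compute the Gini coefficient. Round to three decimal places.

0.414

Cumulative income shares Yₖ: 0.0240, 0.0490, 0.0820, 0.1480, 0.3080, 0.4920, 0.7420, 1.0000
Σ (Xₖ−Xₖ₋₁)(Yₖ+Yₖ₋₁) = (1/8)(0.0240+0.0000) + (1/8)(0.0490+0.0240) + (1/8)(0.0820+0.0490) + (1/8)(0.1480+0.0820) + (1/8)(0.3080+0.1480) + (1/8)(0.4920+0.3080) + (1/8)(0.7420+0.4920) + (1/8)(1.0000+0.7420)
  = 0.0030 + 0.0091 + 0.0164 + 0.0288 + 0.0570 + 0.1000 + 0.1542 + 0.2177 = 0.5863
G = 1 − 0.5863 = 0.4137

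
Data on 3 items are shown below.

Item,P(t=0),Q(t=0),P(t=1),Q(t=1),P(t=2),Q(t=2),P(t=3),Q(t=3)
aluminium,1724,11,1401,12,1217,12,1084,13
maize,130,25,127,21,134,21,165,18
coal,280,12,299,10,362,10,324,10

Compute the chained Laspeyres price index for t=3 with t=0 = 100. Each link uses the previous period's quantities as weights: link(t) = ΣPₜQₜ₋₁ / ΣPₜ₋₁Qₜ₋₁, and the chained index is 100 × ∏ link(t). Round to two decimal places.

Link t=0→t=1:
ΣP(t=1)Q(t=0) = 1401×11 + 127×25 + 299×12 = 15411 + 3175 + 3588 = 22174
ΣP(t=0)Q(t=0) = 1724×11 + 130×25 + 280×12 = 18964 + 3250 + 3360 = 25574
link = 22174/25574 = 0.867052
Link t=1→t=2:
ΣP(t=2)Q(t=1) = 1217×12 + 134×21 + 362×10 = 14604 + 2814 + 3620 = 21038
ΣP(t=1)Q(t=1) = 1401×12 + 127×21 + 299×10 = 16812 + 2667 + 2990 = 22469
link = 21038/22469 = 0.936312
Link t=2→t=3:
ΣP(t=3)Q(t=2) = 1084×12 + 165×21 + 324×10 = 13008 + 3465 + 3240 = 19713
ΣP(t=2)Q(t=2) = 1217×12 + 134×21 + 362×10 = 14604 + 2814 + 3620 = 21038
link = 19713/21038 = 0.937019
Chained index = 100 × 0.867052 × 0.936312 × 0.937019 = 76.0702

76.07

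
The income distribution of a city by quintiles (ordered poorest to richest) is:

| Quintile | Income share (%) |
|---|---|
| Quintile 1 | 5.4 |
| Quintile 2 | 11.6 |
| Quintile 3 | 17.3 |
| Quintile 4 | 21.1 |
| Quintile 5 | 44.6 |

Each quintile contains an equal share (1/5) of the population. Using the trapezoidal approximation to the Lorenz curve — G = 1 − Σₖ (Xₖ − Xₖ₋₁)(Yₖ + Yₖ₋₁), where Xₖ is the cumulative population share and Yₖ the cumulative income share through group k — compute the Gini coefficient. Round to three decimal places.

0.352

Cumulative income shares Yₖ: 0.0540, 0.1700, 0.3430, 0.5540, 1.0000
Σ (Xₖ−Xₖ₋₁)(Yₖ+Yₖ₋₁) = (1/5)(0.0540+0.0000) + (1/5)(0.1700+0.0540) + (1/5)(0.3430+0.1700) + (1/5)(0.5540+0.3430) + (1/5)(1.0000+0.5540)
  = 0.0108 + 0.0448 + 0.1026 + 0.1794 + 0.3108 = 0.6484
G = 1 − 0.6484 = 0.3516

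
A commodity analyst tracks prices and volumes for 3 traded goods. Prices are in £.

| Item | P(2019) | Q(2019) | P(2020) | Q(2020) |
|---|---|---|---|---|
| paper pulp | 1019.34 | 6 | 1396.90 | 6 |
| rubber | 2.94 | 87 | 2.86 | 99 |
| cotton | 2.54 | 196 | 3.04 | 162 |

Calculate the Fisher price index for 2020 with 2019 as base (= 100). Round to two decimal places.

134.30

Laspeyres component (base-period weights):
ΣP(2020)Q(2019) = 1396.90×6 + 2.86×87 + 3.04×196 = 8381.4 + 248.82 + 595.84 = 9226.06
ΣP(2019)Q(2019) = 1019.34×6 + 2.94×87 + 2.54×196 = 6116.04 + 255.78 + 497.84 = 6869.66
L = 9226.06 / 6869.66 × 100 = 134.3016
Paasche component (current-period weights):
ΣP(2020)Q(2020) = 1396.90×6 + 2.86×99 + 3.04×162 = 8381.4 + 283.14 + 492.48 = 9157.02
ΣP(2019)Q(2020) = 1019.34×6 + 2.94×99 + 2.54×162 = 6116.04 + 291.06 + 411.48 = 6818.58
P = 9157.02 / 6818.58 × 100 = 134.2951
Fisher = √(L × P) = √(134.3016 × 134.2951) = 134.2983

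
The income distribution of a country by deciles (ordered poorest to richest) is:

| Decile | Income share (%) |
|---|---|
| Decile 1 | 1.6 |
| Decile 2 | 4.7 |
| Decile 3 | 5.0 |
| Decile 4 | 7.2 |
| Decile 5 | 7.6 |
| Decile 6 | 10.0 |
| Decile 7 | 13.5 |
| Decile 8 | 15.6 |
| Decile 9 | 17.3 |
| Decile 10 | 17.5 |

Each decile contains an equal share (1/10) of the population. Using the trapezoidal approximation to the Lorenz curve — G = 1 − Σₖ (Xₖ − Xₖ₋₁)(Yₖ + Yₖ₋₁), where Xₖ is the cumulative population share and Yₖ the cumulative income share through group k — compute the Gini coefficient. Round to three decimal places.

Cumulative income shares Yₖ: 0.0160, 0.0630, 0.1130, 0.1850, 0.2610, 0.3610, 0.4960, 0.6520, 0.8250, 1.0000
Σ (Xₖ−Xₖ₋₁)(Yₖ+Yₖ₋₁) = (1/10)(0.0160+0.0000) + (1/10)(0.0630+0.0160) + (1/10)(0.1130+0.0630) + (1/10)(0.1850+0.1130) + (1/10)(0.2610+0.1850) + (1/10)(0.3610+0.2610) + (1/10)(0.4960+0.3610) + (1/10)(0.6520+0.4960) + (1/10)(0.8250+0.6520) + (1/10)(1.0000+0.8250)
  = 0.0016 + 0.0079 + 0.0176 + 0.0298 + 0.0446 + 0.0622 + 0.0857 + 0.1148 + 0.1477 + 0.1825 = 0.6944
G = 1 − 0.6944 = 0.3056

0.306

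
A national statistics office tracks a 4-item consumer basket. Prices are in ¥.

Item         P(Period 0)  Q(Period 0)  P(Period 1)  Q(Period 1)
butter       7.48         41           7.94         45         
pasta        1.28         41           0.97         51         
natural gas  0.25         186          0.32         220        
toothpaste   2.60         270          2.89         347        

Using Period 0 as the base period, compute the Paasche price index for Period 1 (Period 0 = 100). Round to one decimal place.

108.9

Paasche price index uses current-period quantities as weights.
ΣP(Period 1)·Q(Period 1) = 7.94×45 + 0.97×51 + 0.32×220 + 2.89×347 = 357.3 + 49.47 + 70.4 + 1002.83 = 1480
ΣP(Period 0)·Q(Period 1) = 7.48×45 + 1.28×51 + 0.25×220 + 2.60×347 = 336.6 + 65.28 + 55 + 902.2 = 1359.08
Index = 1480 / 1359.08 × 100 = 108.8972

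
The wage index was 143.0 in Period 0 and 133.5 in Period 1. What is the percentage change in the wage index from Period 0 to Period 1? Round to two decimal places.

-6.64%

Change = (133.5 − 143.0) / 143.0 × 100
       = -9.5 / 143.0 × 100 = -6.6434%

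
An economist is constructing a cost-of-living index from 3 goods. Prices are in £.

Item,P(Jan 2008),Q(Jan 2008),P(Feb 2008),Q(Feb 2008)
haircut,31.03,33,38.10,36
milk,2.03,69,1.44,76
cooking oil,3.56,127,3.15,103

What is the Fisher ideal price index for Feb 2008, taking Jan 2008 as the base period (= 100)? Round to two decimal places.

Laspeyres component (base-period weights):
ΣP(Feb 2008)Q(Jan 2008) = 38.10×33 + 1.44×69 + 3.15×127 = 1257.3 + 99.36 + 400.05 = 1756.71
ΣP(Jan 2008)Q(Jan 2008) = 31.03×33 + 2.03×69 + 3.56×127 = 1023.99 + 140.07 + 452.12 = 1616.18
L = 1756.71 / 1616.18 × 100 = 108.6952
Paasche component (current-period weights):
ΣP(Feb 2008)Q(Feb 2008) = 38.10×36 + 1.44×76 + 3.15×103 = 1371.6 + 109.44 + 324.45 = 1805.49
ΣP(Jan 2008)Q(Feb 2008) = 31.03×36 + 2.03×76 + 3.56×103 = 1117.08 + 154.28 + 366.68 = 1638.04
P = 1805.49 / 1638.04 × 100 = 110.2226
Fisher = √(L × P) = √(108.6952 × 110.2226) = 109.4562

109.46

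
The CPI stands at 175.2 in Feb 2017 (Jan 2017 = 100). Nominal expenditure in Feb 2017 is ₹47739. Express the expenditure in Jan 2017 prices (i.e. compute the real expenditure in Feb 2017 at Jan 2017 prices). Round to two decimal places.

Real = Nominal ÷ (Index/100) = 47739 ÷ (175.2/100)
     = 47739 ÷ 1.752 = 27248.2877

27248.29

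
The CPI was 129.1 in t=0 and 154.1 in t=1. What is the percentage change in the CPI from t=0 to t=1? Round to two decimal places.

19.36%

Change = (154.1 − 129.1) / 129.1 × 100
       = 25.0 / 129.1 × 100 = 19.3648%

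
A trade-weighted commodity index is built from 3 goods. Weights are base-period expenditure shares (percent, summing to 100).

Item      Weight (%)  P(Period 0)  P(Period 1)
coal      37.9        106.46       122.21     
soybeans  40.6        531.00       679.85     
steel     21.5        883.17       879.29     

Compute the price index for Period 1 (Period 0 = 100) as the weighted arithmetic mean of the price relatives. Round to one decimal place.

116.9

coal: 37.9 × (122.21/106.46) = 37.9 × 1.147943 = 43.5070
soybeans: 40.6 × (679.85/531.00) = 40.6 × 1.280320 = 51.9810
steel: 21.5 × (879.29/883.17) = 21.5 × 0.995607 = 21.4055
Index = Σ wᵢ·(p₁ᵢ/p₀ᵢ) = 43.5070 + 51.9810 + 21.4055 = 116.8936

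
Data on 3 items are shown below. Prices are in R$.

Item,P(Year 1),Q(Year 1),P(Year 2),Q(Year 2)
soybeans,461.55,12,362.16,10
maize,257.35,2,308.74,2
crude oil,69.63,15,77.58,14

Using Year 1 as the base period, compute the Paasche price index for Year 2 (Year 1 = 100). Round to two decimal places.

87.23

Paasche price index uses current-period quantities as weights.
ΣP(Year 2)·Q(Year 2) = 362.16×10 + 308.74×2 + 77.58×14 = 3621.6 + 617.48 + 1086.12 = 5325.2
ΣP(Year 1)·Q(Year 2) = 461.55×10 + 257.35×2 + 69.63×14 = 4615.5 + 514.7 + 974.82 = 6105.02
Index = 5325.2 / 6105.02 × 100 = 87.2266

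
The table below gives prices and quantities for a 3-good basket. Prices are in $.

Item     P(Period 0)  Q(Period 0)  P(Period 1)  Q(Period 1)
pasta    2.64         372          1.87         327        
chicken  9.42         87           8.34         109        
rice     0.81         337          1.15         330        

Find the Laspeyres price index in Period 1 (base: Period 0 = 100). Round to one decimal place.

87.2

Laspeyres price index uses base-period quantities as weights.
ΣP(Period 1)·Q(Period 0) = 1.87×372 + 8.34×87 + 1.15×337 = 695.64 + 725.58 + 387.55 = 1808.77
ΣP(Period 0)·Q(Period 0) = 2.64×372 + 9.42×87 + 0.81×337 = 982.08 + 819.54 + 272.97 = 2074.59
Index = 1808.77 / 2074.59 × 100 = 87.1869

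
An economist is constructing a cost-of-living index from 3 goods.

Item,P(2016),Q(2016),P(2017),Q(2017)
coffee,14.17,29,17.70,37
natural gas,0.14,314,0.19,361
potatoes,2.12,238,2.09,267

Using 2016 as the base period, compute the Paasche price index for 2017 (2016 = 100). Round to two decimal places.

Paasche price index uses current-period quantities as weights.
ΣP(2017)·Q(2017) = 17.70×37 + 0.19×361 + 2.09×267 = 654.9 + 68.59 + 558.03 = 1281.52
ΣP(2016)·Q(2017) = 14.17×37 + 0.14×361 + 2.12×267 = 524.29 + 50.54 + 566.04 = 1140.87
Index = 1281.52 / 1140.87 × 100 = 112.3283

112.33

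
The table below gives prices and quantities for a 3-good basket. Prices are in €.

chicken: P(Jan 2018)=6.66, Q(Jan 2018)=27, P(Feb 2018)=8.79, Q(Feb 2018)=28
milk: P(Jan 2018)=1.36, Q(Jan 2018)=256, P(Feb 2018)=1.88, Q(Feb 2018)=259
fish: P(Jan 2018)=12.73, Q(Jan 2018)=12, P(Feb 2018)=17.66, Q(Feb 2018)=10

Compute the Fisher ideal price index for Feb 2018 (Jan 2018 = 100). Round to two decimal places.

136.64

Laspeyres component (base-period weights):
ΣP(Feb 2018)Q(Jan 2018) = 8.79×27 + 1.88×256 + 17.66×12 = 237.33 + 481.28 + 211.92 = 930.53
ΣP(Jan 2018)Q(Jan 2018) = 6.66×27 + 1.36×256 + 12.73×12 = 179.82 + 348.16 + 152.76 = 680.74
L = 930.53 / 680.74 × 100 = 136.6939
Paasche component (current-period weights):
ΣP(Feb 2018)Q(Feb 2018) = 8.79×28 + 1.88×259 + 17.66×10 = 246.12 + 486.92 + 176.6 = 909.64
ΣP(Jan 2018)Q(Feb 2018) = 6.66×28 + 1.36×259 + 12.73×10 = 186.48 + 352.24 + 127.3 = 666.02
P = 909.64 / 666.02 × 100 = 136.5785
Fisher = √(L × P) = √(136.6939 × 136.5785) = 136.6362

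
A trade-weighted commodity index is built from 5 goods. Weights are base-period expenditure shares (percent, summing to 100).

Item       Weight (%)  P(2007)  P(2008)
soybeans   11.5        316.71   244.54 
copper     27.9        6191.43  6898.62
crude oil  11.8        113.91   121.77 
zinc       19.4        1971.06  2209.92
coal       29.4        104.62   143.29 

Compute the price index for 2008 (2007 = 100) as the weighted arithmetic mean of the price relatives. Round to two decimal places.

114.60

soybeans: 11.5 × (244.54/316.71) = 11.5 × 0.772126 = 8.8794
copper: 27.9 × (6898.62/6191.43) = 27.9 × 1.114221 = 31.0868
crude oil: 11.8 × (121.77/113.91) = 11.8 × 1.069002 = 12.6142
zinc: 19.4 × (2209.92/1971.06) = 19.4 × 1.121184 = 21.7510
coal: 29.4 × (143.29/104.62) = 29.4 × 1.369623 = 40.2669
Index = Σ wᵢ·(p₁ᵢ/p₀ᵢ) = 8.8794 + 31.0868 + 12.6142 + 21.7510 + 40.2669 = 114.5983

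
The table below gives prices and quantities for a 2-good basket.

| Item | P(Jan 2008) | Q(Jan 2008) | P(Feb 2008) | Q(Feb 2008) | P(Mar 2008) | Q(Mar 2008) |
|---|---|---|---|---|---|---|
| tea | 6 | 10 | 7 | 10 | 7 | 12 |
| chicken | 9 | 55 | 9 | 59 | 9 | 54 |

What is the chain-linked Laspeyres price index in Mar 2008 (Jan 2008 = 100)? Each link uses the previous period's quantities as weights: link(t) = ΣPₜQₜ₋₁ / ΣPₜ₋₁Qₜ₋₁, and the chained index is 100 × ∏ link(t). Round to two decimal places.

101.80

Link Jan 2008→Feb 2008:
ΣP(Feb 2008)Q(Jan 2008) = 7×10 + 9×55 = 70 + 495 = 565
ΣP(Jan 2008)Q(Jan 2008) = 6×10 + 9×55 = 60 + 495 = 555
link = 565/555 = 1.018018
Link Feb 2008→Mar 2008:
ΣP(Mar 2008)Q(Feb 2008) = 7×10 + 9×59 = 70 + 531 = 601
ΣP(Feb 2008)Q(Feb 2008) = 7×10 + 9×59 = 70 + 531 = 601
link = 601/601 = 1.000000
Chained index = 100 × 1.018018 × 1.000000 = 101.8018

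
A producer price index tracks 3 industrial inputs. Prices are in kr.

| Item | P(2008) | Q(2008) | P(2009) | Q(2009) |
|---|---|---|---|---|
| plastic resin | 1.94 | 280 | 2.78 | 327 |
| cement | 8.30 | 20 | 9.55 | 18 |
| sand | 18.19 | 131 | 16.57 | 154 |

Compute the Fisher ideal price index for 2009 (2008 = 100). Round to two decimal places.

Laspeyres component (base-period weights):
ΣP(2009)Q(2008) = 2.78×280 + 9.55×20 + 16.57×131 = 778.4 + 191 + 2170.67 = 3140.07
ΣP(2008)Q(2008) = 1.94×280 + 8.30×20 + 18.19×131 = 543.2 + 166 + 2382.89 = 3092.09
L = 3140.07 / 3092.09 × 100 = 101.5517
Paasche component (current-period weights):
ΣP(2009)Q(2009) = 2.78×327 + 9.55×18 + 16.57×154 = 909.06 + 171.9 + 2551.78 = 3632.74
ΣP(2008)Q(2009) = 1.94×327 + 8.30×18 + 18.19×154 = 634.38 + 149.4 + 2801.26 = 3585.04
P = 3632.74 / 3585.04 × 100 = 101.3305
Fisher = √(L × P) = √(101.5517 × 101.3305) = 101.4411

101.44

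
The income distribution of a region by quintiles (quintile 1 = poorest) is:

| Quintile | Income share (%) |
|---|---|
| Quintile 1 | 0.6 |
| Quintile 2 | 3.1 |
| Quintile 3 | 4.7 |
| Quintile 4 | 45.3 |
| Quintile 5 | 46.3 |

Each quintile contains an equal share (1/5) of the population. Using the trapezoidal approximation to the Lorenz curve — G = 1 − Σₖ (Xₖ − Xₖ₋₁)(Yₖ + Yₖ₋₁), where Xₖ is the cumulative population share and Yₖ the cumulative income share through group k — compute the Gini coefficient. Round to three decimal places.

0.534

Cumulative income shares Yₖ: 0.0060, 0.0370, 0.0840, 0.5370, 1.0000
Σ (Xₖ−Xₖ₋₁)(Yₖ+Yₖ₋₁) = (1/5)(0.0060+0.0000) + (1/5)(0.0370+0.0060) + (1/5)(0.0840+0.0370) + (1/5)(0.5370+0.0840) + (1/5)(1.0000+0.5370)
  = 0.0012 + 0.0086 + 0.0242 + 0.1242 + 0.3074 = 0.4656
G = 1 − 0.4656 = 0.5344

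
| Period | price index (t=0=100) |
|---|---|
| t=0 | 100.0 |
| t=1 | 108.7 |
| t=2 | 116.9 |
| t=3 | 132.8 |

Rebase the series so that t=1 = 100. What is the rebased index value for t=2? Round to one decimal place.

Rebased(t=2) = 116.9 / 108.7 × 100 = 107.5437

107.5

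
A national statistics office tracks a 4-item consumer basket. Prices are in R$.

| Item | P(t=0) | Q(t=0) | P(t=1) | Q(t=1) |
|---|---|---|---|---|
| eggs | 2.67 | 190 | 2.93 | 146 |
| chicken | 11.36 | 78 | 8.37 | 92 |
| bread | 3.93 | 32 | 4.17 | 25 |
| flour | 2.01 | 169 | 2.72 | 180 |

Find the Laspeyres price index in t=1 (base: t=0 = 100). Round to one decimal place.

Laspeyres price index uses base-period quantities as weights.
ΣP(t=1)·Q(t=0) = 2.93×190 + 8.37×78 + 4.17×32 + 2.72×169 = 556.7 + 652.86 + 133.44 + 459.68 = 1802.68
ΣP(t=0)·Q(t=0) = 2.67×190 + 11.36×78 + 3.93×32 + 2.01×169 = 507.3 + 886.08 + 125.76 + 339.69 = 1858.83
Index = 1802.68 / 1858.83 × 100 = 96.9793

97.0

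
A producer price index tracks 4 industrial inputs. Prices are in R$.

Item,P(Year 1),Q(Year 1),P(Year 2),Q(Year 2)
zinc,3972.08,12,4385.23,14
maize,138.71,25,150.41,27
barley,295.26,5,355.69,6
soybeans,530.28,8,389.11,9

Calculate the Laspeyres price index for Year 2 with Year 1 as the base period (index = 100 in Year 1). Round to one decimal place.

Laspeyres price index uses base-period quantities as weights.
ΣP(Year 2)·Q(Year 1) = 4385.23×12 + 150.41×25 + 355.69×5 + 389.11×8 = 52622.76 + 3760.25 + 1778.45 + 3112.88 = 61274.34
ΣP(Year 1)·Q(Year 1) = 3972.08×12 + 138.71×25 + 295.26×5 + 530.28×8 = 47664.96 + 3467.75 + 1476.3 + 4242.24 = 56851.25
Index = 61274.34 / 56851.25 × 100 = 107.7801

107.8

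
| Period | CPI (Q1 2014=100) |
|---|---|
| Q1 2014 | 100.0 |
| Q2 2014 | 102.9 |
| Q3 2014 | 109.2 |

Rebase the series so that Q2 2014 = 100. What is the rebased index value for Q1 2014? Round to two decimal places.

Rebased(Q1 2014) = 100.0 / 102.9 × 100 = 97.1817

97.18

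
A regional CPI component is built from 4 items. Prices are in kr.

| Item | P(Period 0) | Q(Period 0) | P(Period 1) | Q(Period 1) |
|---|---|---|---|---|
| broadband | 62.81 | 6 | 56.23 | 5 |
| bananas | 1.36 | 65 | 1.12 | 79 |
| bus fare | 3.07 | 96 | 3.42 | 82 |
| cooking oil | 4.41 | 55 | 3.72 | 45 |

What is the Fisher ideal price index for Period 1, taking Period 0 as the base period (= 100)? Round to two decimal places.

93.93

Laspeyres component (base-period weights):
ΣP(Period 1)Q(Period 0) = 56.23×6 + 1.12×65 + 3.42×96 + 3.72×55 = 337.38 + 72.8 + 328.32 + 204.6 = 943.1
ΣP(Period 0)Q(Period 0) = 62.81×6 + 1.36×65 + 3.07×96 + 4.41×55 = 376.86 + 88.4 + 294.72 + 242.55 = 1002.53
L = 943.1 / 1002.53 × 100 = 94.0720
Paasche component (current-period weights):
ΣP(Period 1)Q(Period 1) = 56.23×5 + 1.12×79 + 3.42×82 + 3.72×45 = 281.15 + 88.48 + 280.44 + 167.4 = 817.47
ΣP(Period 0)Q(Period 1) = 62.81×5 + 1.36×79 + 3.07×82 + 4.41×45 = 314.05 + 107.44 + 251.74 + 198.45 = 871.68
P = 817.47 / 871.68 × 100 = 93.7810
Fisher = √(L × P) = √(94.0720 × 93.7810) = 93.9264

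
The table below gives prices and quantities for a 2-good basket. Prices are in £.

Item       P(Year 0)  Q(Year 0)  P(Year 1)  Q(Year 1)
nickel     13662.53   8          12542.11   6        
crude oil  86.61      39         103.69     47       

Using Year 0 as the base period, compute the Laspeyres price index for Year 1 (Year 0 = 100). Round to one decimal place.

92.6

Laspeyres price index uses base-period quantities as weights.
ΣP(Year 1)·Q(Year 0) = 12542.11×8 + 103.69×39 = 100336.88 + 4043.91 = 104380.79
ΣP(Year 0)·Q(Year 0) = 13662.53×8 + 86.61×39 = 109300.24 + 3377.79 = 112678.03
Index = 104380.79 / 112678.03 × 100 = 92.6363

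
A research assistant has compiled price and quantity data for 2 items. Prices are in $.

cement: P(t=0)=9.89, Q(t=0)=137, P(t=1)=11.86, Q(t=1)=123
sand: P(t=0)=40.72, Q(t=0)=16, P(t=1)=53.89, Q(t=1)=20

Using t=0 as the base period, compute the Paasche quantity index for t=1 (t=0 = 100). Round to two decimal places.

Paasche quantity index uses current-period prices as weights.
ΣP(t=1)·Q(t=1) = 11.86×123 + 53.89×20 = 1458.78 + 1077.8 = 2536.58
ΣP(t=1)·Q(t=0) = 11.86×137 + 53.89×16 = 1624.82 + 862.24 = 2487.06
Index = 2536.58 / 2487.06 × 100 = 101.9911

101.99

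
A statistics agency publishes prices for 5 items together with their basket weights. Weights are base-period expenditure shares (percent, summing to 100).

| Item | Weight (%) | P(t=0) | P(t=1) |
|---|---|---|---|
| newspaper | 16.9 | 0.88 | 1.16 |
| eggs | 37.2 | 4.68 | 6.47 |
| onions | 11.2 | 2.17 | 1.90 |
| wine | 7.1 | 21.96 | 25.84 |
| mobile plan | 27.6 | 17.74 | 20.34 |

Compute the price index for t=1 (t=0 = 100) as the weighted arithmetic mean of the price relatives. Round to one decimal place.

123.5

newspaper: 16.9 × (1.16/0.88) = 16.9 × 1.318182 = 22.2773
eggs: 37.2 × (6.47/4.68) = 37.2 × 1.382479 = 51.4282
onions: 11.2 × (1.90/2.17) = 11.2 × 0.875576 = 9.8065
wine: 7.1 × (25.84/21.96) = 7.1 × 1.176685 = 8.3545
mobile plan: 27.6 × (20.34/17.74) = 27.6 × 1.146561 = 31.6451
Index = Σ wᵢ·(p₁ᵢ/p₀ᵢ) = 22.2773 + 51.4282 + 9.8065 + 8.3545 + 31.6451 = 123.5115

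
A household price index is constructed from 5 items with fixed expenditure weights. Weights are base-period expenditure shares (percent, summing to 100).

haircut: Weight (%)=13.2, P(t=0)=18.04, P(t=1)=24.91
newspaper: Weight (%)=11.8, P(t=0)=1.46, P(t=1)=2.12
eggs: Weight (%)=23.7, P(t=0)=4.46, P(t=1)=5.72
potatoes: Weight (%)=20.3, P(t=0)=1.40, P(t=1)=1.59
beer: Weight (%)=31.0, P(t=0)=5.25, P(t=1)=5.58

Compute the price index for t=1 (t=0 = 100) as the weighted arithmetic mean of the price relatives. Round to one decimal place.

haircut: 13.2 × (24.91/18.04) = 13.2 × 1.380820 = 18.2268
newspaper: 11.8 × (2.12/1.46) = 11.8 × 1.452055 = 17.1342
eggs: 23.7 × (5.72/4.46) = 23.7 × 1.282511 = 30.3955
potatoes: 20.3 × (1.59/1.40) = 20.3 × 1.135714 = 23.0550
beer: 31.0 × (5.58/5.25) = 31.0 × 1.062857 = 32.9486
Index = Σ wᵢ·(p₁ᵢ/p₀ᵢ) = 18.2268 + 17.1342 + 30.3955 + 23.0550 + 32.9486 = 121.7602

121.8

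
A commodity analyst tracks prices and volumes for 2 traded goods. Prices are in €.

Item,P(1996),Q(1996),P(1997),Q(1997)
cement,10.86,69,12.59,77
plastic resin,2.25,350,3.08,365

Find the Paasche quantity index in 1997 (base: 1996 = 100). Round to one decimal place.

107.5

Paasche quantity index uses current-period prices as weights.
ΣP(1997)·Q(1997) = 12.59×77 + 3.08×365 = 969.43 + 1124.2 = 2093.63
ΣP(1997)·Q(1996) = 12.59×69 + 3.08×350 = 868.71 + 1078 = 1946.71
Index = 2093.63 / 1946.71 × 100 = 107.5471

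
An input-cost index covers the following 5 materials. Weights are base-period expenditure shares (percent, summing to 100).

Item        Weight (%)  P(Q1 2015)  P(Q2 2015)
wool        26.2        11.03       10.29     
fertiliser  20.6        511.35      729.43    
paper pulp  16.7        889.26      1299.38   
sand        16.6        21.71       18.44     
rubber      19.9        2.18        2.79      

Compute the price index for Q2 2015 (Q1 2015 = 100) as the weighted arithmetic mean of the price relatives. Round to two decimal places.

117.80

wool: 26.2 × (10.29/11.03) = 26.2 × 0.932910 = 24.4422
fertiliser: 20.6 × (729.43/511.35) = 20.6 × 1.426479 = 29.3855
paper pulp: 16.7 × (1299.38/889.26) = 16.7 × 1.461192 = 24.4019
sand: 16.6 × (18.44/21.71) = 16.6 × 0.849378 = 14.0997
rubber: 19.9 × (2.79/2.18) = 19.9 × 1.279817 = 25.4683
Index = Σ wᵢ·(p₁ᵢ/p₀ᵢ) = 24.4422 + 29.3855 + 24.4019 + 14.0997 + 25.4683 = 117.7977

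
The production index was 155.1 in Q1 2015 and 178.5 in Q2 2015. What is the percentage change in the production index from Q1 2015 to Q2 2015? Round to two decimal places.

Change = (178.5 − 155.1) / 155.1 × 100
       = 23.4 / 155.1 × 100 = 15.0870%

15.09%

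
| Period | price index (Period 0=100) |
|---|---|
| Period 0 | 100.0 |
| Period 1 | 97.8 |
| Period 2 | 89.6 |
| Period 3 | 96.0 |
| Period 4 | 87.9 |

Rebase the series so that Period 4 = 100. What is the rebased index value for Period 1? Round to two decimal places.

111.26

Rebased(Period 1) = 97.8 / 87.9 × 100 = 111.2628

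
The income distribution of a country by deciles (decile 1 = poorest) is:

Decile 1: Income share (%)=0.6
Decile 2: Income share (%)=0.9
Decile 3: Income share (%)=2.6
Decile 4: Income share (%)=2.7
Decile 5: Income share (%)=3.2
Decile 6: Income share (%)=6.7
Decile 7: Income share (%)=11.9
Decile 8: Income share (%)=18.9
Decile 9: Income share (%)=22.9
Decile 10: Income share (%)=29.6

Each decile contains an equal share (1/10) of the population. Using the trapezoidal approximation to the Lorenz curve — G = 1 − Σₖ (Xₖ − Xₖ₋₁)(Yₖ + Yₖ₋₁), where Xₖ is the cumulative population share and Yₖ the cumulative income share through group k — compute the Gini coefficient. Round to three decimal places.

Cumulative income shares Yₖ: 0.0060, 0.0150, 0.0410, 0.0680, 0.1000, 0.1670, 0.2860, 0.4750, 0.7040, 1.0000
Σ (Xₖ−Xₖ₋₁)(Yₖ+Yₖ₋₁) = (1/10)(0.0060+0.0000) + (1/10)(0.0150+0.0060) + (1/10)(0.0410+0.0150) + (1/10)(0.0680+0.0410) + (1/10)(0.1000+0.0680) + (1/10)(0.1670+0.1000) + (1/10)(0.2860+0.1670) + (1/10)(0.4750+0.2860) + (1/10)(0.7040+0.4750) + (1/10)(1.0000+0.7040)
  = 0.0006 + 0.0021 + 0.0056 + 0.0109 + 0.0168 + 0.0267 + 0.0453 + 0.0761 + 0.1179 + 0.1704 = 0.4724
G = 1 − 0.4724 = 0.5276

0.528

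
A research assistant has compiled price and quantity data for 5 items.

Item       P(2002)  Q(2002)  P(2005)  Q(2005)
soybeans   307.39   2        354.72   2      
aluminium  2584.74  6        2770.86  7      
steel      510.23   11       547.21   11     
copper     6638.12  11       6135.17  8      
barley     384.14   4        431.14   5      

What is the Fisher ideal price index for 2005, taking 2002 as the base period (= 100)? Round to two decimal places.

96.81

Laspeyres component (base-period weights):
ΣP(2005)Q(2002) = 354.72×2 + 2770.86×6 + 547.21×11 + 6135.17×11 + 431.14×4 = 709.44 + 16625.16 + 6019.31 + 67486.87 + 1724.56 = 92565.34
ΣP(2002)Q(2002) = 307.39×2 + 2584.74×6 + 510.23×11 + 6638.12×11 + 384.14×4 = 614.78 + 15508.44 + 5612.53 + 73019.32 + 1536.56 = 96291.63
L = 92565.34 / 96291.63 × 100 = 96.1302
Paasche component (current-period weights):
ΣP(2005)Q(2005) = 354.72×2 + 2770.86×7 + 547.21×11 + 6135.17×8 + 431.14×5 = 709.44 + 19396.02 + 6019.31 + 49081.36 + 2155.7 = 77361.83
ΣP(2002)Q(2005) = 307.39×2 + 2584.74×7 + 510.23×11 + 6638.12×8 + 384.14×5 = 614.78 + 18093.18 + 5612.53 + 53104.96 + 1920.7 = 79346.15
P = 77361.83 / 79346.15 × 100 = 97.4992
Fisher = √(L × P) = √(96.1302 × 97.4992) = 96.8123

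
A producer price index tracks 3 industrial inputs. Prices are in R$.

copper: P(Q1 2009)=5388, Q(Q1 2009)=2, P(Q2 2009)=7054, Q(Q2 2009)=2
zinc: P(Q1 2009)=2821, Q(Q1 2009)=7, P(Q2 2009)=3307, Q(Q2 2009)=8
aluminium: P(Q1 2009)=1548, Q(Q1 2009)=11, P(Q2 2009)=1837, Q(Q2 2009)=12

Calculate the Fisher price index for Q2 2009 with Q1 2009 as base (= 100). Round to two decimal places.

Laspeyres component (base-period weights):
ΣP(Q2 2009)Q(Q1 2009) = 7054×2 + 3307×7 + 1837×11 = 14108 + 23149 + 20207 = 57464
ΣP(Q1 2009)Q(Q1 2009) = 5388×2 + 2821×7 + 1548×11 = 10776 + 19747 + 17028 = 47551
L = 57464 / 47551 × 100 = 120.8471
Paasche component (current-period weights):
ΣP(Q2 2009)Q(Q2 2009) = 7054×2 + 3307×8 + 1837×12 = 14108 + 26456 + 22044 = 62608
ΣP(Q1 2009)Q(Q2 2009) = 5388×2 + 2821×8 + 1548×12 = 10776 + 22568 + 18576 = 51920
P = 62608 / 51920 × 100 = 120.5855
Fisher = √(L × P) = √(120.8471 × 120.5855) = 120.7162

120.72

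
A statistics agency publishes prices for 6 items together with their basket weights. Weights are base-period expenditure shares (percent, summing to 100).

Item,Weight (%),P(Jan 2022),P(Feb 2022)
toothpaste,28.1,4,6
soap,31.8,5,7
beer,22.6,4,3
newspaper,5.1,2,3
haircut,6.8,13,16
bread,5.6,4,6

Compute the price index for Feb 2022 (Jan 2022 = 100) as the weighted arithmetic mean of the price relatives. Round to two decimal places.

toothpaste: 28.1 × (6/4) = 28.1 × 1.500000 = 42.1500
soap: 31.8 × (7/5) = 31.8 × 1.400000 = 44.5200
beer: 22.6 × (3/4) = 22.6 × 0.750000 = 16.9500
newspaper: 5.1 × (3/2) = 5.1 × 1.500000 = 7.6500
haircut: 6.8 × (16/13) = 6.8 × 1.230769 = 8.3692
bread: 5.6 × (6/4) = 5.6 × 1.500000 = 8.4000
Index = Σ wᵢ·(p₁ᵢ/p₀ᵢ) = 42.1500 + 44.5200 + 16.9500 + 7.6500 + 8.3692 + 8.4000 = 128.0392

128.04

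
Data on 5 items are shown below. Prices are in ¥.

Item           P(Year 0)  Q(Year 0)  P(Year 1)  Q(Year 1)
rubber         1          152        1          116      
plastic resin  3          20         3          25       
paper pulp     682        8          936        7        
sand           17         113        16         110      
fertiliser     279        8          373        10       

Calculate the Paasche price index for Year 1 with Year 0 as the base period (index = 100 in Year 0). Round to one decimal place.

127.1

Paasche price index uses current-period quantities as weights.
ΣP(Year 1)·Q(Year 1) = 1×116 + 3×25 + 936×7 + 16×110 + 373×10 = 116 + 75 + 6552 + 1760 + 3730 = 12233
ΣP(Year 0)·Q(Year 1) = 1×116 + 3×25 + 682×7 + 17×110 + 279×10 = 116 + 75 + 4774 + 1870 + 2790 = 9625
Index = 12233 / 9625 × 100 = 127.0961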